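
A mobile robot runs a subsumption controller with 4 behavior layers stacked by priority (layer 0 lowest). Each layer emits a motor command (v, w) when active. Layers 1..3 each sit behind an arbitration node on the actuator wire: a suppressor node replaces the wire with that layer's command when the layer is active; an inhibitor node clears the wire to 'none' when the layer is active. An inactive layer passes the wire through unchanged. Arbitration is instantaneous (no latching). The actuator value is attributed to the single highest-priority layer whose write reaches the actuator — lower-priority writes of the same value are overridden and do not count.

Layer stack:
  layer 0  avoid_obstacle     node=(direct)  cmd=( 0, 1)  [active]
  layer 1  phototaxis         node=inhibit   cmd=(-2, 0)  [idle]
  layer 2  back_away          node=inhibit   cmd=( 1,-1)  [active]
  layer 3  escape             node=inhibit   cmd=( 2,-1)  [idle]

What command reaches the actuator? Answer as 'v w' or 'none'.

layer 0 (avoid_obstacle) active — direct: (0, 1)
layer 1 (phototaxis) idle — unchanged: (0, 1)
layer 2 (back_away) active — inhibits: none
layer 3 (escape) idle — unchanged: none
→ actuator none

none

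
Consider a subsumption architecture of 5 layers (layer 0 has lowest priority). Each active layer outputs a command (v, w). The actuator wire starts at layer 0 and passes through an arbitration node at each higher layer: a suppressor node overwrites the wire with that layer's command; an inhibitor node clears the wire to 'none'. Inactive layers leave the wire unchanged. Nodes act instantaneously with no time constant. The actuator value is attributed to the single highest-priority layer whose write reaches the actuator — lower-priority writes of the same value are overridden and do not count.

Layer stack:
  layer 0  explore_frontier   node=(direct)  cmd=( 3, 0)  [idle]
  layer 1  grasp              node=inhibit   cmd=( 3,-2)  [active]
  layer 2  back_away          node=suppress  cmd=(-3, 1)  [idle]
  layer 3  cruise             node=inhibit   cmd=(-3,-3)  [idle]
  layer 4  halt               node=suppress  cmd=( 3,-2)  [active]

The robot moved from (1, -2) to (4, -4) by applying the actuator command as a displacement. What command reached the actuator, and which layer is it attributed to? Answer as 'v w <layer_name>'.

displacement = (4, -4) − (1, -2) = (3, -2)
[0] explore_frontier off; wire := none
[1] grasp on (inhibit); wire := none
[2] back_away off; pass none
[3] cruise off; pass none
[4] halt on (suppress); wire := (3, -2)
output (3, -2) — from layer 4 (halt)

3 -2 halt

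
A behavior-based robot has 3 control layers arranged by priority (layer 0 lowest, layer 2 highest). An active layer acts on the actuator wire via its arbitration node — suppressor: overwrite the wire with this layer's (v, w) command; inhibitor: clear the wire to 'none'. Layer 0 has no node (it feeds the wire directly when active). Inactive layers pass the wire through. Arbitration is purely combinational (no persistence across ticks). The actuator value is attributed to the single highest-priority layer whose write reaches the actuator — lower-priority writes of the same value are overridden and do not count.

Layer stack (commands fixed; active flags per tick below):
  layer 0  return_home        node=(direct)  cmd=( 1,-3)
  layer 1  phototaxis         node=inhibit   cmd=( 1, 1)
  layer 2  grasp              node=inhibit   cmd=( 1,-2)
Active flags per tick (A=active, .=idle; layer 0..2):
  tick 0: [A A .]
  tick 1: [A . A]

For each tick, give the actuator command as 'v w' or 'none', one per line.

tick 0:
  L0 return_home: active, feeds wire = (1, -3)
  L1 phototaxis: active, inhibitor → wire = none
  L2 grasp: idle → wire stays none
  actuator = none
tick 1:
  L0 return_home: active, feeds wire = (1, -3)
  L1 phototaxis: idle → wire stays (1, -3)
  L2 grasp: active, inhibitor → wire = none
  actuator = none

none
none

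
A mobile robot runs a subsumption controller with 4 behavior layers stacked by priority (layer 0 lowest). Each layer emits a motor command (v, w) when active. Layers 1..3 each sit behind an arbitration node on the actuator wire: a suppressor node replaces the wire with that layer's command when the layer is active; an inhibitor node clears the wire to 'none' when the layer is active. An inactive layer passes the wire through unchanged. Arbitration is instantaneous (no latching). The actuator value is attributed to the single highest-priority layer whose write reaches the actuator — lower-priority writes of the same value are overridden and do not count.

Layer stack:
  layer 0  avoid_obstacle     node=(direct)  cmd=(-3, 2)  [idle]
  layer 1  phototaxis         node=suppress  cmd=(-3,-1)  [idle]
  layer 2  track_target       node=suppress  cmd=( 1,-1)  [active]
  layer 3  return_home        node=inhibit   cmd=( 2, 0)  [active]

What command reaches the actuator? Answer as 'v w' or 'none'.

L0 avoid_obstacle: idle → wire = none
L1 phototaxis: idle → wire stays none
L2 track_target: active, suppressor → wire = (1, -1)
L3 return_home: active, inhibitor → wire = none
actuator = none

none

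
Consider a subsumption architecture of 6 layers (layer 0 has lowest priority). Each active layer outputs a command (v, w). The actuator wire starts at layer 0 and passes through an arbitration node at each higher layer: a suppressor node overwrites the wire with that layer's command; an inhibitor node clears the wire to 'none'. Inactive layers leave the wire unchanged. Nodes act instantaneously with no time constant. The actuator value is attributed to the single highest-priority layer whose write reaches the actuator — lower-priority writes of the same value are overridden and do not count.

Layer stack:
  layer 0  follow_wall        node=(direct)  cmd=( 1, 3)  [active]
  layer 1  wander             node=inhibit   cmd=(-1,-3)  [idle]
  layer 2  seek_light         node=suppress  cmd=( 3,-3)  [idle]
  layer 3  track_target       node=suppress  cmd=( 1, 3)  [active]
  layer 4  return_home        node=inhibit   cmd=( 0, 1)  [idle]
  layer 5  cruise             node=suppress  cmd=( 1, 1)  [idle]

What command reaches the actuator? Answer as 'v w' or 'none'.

1 3

layer 0 (follow_wall) active — direct: (1, 3)
layer 1 (wander) idle — unchanged: (1, 3)
layer 2 (seek_light) idle — unchanged: (1, 3)
layer 3 (track_target) active — suppresses: (1, 3)
layer 4 (return_home) idle — unchanged: (1, 3)
layer 5 (cruise) idle — unchanged: (1, 3)
→ actuator (1, 3)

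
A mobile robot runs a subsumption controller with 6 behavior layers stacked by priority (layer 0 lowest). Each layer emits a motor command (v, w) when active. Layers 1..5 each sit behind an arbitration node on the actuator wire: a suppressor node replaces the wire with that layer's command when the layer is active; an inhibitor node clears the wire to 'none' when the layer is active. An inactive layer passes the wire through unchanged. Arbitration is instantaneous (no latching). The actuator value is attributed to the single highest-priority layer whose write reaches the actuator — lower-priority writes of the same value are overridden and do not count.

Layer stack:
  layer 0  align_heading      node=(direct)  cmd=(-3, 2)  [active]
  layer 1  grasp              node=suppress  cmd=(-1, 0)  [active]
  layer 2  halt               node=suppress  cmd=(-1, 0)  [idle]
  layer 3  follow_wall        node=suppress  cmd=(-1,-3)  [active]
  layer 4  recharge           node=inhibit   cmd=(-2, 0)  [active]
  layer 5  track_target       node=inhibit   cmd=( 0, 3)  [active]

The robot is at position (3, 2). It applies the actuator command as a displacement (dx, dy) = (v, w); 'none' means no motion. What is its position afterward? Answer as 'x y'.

3 2

[0] align_heading on; wire := (-3, 2)
[1] grasp on (suppress); wire := (-1, 0)
[2] halt off; pass (-1, 0)
[3] follow_wall on (suppress); wire := (-1, -3)
[4] recharge on (inhibit); wire := none
[5] track_target on (inhibit); wire := none
output none
position: (3, 2) + none = (3, 2)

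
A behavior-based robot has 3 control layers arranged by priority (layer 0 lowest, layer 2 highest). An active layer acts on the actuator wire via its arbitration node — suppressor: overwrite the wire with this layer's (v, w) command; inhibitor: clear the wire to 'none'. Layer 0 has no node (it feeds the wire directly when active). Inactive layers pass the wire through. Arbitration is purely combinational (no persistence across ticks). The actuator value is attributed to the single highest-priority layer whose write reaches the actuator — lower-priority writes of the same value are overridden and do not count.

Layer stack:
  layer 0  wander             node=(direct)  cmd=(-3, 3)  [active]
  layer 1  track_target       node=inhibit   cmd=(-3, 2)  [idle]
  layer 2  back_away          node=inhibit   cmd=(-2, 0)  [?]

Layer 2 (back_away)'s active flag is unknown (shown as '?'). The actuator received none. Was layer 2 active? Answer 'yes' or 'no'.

yes

If layer 2 is active=yes:
  actuator would be none
If layer 2 is active=no:
  actuator would be (-3, 3)
Observed none, so layer 2 was active.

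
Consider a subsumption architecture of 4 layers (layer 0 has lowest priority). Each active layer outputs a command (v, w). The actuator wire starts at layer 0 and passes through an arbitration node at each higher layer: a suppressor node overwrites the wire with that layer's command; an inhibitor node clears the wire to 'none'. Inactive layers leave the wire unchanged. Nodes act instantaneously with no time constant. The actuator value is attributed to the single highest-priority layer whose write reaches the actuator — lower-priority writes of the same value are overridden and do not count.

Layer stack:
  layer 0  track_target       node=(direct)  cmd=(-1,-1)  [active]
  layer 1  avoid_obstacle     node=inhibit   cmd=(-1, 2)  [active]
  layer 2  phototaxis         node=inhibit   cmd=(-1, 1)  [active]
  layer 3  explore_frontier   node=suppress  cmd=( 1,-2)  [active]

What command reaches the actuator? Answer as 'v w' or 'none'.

layer 0 (track_target) active — direct: (-1, -1)
layer 1 (avoid_obstacle) active — inhibits: none
layer 2 (phototaxis) active — inhibits: none
layer 3 (explore_frontier) active — suppresses: (1, -2)
→ actuator (1, -2)

1 -2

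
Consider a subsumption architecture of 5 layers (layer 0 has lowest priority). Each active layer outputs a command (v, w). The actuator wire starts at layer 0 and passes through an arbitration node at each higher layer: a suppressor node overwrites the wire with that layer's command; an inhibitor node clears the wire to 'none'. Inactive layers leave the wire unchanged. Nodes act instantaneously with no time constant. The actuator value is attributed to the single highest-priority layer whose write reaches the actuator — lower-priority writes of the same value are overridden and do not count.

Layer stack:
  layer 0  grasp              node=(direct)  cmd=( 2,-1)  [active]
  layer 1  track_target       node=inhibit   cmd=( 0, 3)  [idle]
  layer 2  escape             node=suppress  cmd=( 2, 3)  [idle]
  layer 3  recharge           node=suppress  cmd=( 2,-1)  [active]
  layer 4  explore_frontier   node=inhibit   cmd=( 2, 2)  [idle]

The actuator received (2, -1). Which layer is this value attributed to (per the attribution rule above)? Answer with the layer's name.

L0 grasp: active, feeds wire = (2, -1)
L1 track_target: idle → wire stays (2, -1)
L2 escape: idle → wire stays (2, -1)
L3 recharge: active, suppressor → wire = (2, -1)
L4 explore_frontier: idle → wire stays (2, -1)
actuator = (2, -1)
last writer: layer 3 = recharge

recharge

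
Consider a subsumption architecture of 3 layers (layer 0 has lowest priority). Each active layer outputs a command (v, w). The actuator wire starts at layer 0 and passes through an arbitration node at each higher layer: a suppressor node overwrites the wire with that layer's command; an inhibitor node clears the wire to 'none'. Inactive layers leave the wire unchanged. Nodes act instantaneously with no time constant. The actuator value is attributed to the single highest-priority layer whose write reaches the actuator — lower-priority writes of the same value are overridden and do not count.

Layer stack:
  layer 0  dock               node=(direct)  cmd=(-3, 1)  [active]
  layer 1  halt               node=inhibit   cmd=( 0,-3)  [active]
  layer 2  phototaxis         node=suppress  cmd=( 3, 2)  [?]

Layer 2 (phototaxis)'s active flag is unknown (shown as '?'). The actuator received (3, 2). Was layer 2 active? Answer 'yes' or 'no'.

yes

If layer 2 is active=yes:
  actuator would be (3, 2)
If layer 2 is active=no:
  actuator would be none
Observed (3, 2), so layer 2 was active.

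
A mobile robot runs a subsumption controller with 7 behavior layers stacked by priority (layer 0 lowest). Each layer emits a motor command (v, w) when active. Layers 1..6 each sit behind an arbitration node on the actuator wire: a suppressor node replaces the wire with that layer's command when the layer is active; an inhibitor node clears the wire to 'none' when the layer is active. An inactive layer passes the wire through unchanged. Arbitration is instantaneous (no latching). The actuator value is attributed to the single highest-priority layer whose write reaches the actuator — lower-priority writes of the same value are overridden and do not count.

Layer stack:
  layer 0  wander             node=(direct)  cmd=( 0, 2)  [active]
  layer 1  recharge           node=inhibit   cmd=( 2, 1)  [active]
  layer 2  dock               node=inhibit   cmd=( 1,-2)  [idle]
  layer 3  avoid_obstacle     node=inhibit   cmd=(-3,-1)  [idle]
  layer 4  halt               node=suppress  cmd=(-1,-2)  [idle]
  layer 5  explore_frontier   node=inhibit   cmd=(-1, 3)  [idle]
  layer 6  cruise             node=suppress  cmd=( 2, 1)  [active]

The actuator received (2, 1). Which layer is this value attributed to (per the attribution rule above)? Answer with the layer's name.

[0] wander on; wire := (0, 2)
[1] recharge on (inhibit); wire := none
[2] dock off; pass none
[3] avoid_obstacle off; pass none
[4] halt off; pass none
[5] explore_frontier off; pass none
[6] cruise on (suppress); wire := (2, 1)
output (2, 1)
last writer: layer 6 = cruise

cruise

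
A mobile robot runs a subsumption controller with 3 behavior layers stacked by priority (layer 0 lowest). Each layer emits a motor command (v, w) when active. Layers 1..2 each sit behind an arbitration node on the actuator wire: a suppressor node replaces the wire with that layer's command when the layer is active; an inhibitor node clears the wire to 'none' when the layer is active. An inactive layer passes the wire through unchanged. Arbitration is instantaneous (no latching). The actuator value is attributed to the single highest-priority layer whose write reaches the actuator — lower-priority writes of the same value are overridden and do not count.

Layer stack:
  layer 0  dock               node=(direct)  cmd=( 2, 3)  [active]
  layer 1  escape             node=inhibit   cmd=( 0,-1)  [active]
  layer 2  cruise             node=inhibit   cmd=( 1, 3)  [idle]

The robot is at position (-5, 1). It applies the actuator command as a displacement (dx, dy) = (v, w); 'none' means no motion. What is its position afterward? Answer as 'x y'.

L0 dock: active, feeds wire = (2, 3)
L1 escape: active, inhibitor → wire = none
L2 cruise: idle → wire stays none
actuator = none
position: (-5, 1) + none = (-5, 1)

-5 1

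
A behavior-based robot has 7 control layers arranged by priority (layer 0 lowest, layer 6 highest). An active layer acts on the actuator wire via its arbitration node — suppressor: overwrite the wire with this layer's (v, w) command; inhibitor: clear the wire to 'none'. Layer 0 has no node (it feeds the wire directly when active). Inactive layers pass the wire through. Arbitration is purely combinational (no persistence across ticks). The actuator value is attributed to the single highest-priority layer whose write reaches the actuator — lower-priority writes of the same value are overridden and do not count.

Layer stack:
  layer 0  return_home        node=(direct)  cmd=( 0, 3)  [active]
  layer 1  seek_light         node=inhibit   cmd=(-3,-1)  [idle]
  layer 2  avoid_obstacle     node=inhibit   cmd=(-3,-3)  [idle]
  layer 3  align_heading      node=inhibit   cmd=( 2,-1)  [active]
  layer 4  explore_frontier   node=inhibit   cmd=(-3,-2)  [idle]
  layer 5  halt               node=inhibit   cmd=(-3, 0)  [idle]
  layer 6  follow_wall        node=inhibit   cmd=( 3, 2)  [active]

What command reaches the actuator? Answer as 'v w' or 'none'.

[0] return_home on; wire := (0, 3)
[1] seek_light off; pass (0, 3)
[2] avoid_obstacle off; pass (0, 3)
[3] align_heading on (inhibit); wire := none
[4] explore_frontier off; pass none
[5] halt off; pass none
[6] follow_wall on (inhibit); wire := none
output none

none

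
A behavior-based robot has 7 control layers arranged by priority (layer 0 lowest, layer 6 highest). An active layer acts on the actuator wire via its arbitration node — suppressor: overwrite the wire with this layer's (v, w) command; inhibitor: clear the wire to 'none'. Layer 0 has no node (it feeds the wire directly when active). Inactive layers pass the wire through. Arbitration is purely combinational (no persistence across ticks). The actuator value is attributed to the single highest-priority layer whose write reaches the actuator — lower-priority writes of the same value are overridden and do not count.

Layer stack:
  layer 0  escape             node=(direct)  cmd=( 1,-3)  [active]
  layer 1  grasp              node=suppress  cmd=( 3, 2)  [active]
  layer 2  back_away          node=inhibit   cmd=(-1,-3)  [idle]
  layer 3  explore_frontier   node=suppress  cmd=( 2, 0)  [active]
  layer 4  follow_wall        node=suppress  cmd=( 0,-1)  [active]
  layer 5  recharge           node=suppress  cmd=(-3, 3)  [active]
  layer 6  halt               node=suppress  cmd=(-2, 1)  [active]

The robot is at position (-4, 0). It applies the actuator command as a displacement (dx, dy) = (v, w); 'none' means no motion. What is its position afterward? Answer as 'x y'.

-6 1

L0 escape: active, feeds wire = (1, -3)
L1 grasp: active, suppressor → wire = (3, 2)
L2 back_away: idle → wire stays (3, 2)
L3 explore_frontier: active, suppressor → wire = (2, 0)
L4 follow_wall: active, suppressor → wire = (0, -1)
L5 recharge: active, suppressor → wire = (-3, 3)
L6 halt: active, suppressor → wire = (-2, 1)
actuator = (-2, 1)
position: (-4, 0) + (-2, 1) = (-6, 1)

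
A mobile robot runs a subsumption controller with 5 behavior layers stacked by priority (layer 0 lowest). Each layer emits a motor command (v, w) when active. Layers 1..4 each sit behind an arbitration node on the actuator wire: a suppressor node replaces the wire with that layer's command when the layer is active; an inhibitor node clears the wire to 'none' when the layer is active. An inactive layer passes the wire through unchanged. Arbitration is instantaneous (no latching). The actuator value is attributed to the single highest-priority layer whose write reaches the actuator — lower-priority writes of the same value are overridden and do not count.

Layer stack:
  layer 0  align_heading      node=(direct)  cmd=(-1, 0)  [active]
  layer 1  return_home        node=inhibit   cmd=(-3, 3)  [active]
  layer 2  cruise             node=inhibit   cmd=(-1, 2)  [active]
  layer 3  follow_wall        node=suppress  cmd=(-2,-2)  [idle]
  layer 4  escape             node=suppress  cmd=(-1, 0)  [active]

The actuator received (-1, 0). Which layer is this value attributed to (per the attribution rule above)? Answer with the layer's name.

[0] align_heading on; wire := (-1, 0)
[1] return_home on (inhibit); wire := none
[2] cruise on (inhibit); wire := none
[3] follow_wall off; pass none
[4] escape on (suppress); wire := (-1, 0)
output (-1, 0)
last writer: layer 4 = escape

escape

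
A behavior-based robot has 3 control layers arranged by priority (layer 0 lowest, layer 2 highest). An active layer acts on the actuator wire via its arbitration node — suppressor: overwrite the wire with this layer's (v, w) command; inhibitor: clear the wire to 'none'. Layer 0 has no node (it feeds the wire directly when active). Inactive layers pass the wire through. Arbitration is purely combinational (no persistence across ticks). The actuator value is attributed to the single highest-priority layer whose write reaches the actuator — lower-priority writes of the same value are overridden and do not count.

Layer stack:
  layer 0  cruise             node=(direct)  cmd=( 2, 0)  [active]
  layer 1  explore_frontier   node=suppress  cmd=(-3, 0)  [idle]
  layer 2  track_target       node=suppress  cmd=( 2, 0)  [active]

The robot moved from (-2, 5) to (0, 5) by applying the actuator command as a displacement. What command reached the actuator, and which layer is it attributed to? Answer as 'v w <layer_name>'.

2 0 track_target

displacement = (0, 5) − (-2, 5) = (2, 0)
L0 cruise: active, feeds wire = (2, 0)
L1 explore_frontier: idle → wire stays (2, 0)
L2 track_target: active, suppressor → wire = (2, 0)
actuator = (2, 0) — from layer 2 (track_target)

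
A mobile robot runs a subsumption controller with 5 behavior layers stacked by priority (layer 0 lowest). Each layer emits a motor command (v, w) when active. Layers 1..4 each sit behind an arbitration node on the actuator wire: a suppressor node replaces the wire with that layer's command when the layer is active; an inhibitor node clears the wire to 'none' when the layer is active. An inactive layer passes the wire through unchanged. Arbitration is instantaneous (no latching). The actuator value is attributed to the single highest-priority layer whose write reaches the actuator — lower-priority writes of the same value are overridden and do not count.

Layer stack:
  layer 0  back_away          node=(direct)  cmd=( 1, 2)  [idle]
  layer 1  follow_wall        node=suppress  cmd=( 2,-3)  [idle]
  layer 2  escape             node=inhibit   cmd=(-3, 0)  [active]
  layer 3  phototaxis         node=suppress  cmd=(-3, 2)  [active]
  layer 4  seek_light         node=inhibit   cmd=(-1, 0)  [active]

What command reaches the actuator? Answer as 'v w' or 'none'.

layer 0 (back_away) idle — none
layer 1 (follow_wall) idle — unchanged: none
layer 2 (escape) active — inhibits: none
layer 3 (phototaxis) active — suppresses: (-3, 2)
layer 4 (seek_light) active — inhibits: none
→ actuator none

none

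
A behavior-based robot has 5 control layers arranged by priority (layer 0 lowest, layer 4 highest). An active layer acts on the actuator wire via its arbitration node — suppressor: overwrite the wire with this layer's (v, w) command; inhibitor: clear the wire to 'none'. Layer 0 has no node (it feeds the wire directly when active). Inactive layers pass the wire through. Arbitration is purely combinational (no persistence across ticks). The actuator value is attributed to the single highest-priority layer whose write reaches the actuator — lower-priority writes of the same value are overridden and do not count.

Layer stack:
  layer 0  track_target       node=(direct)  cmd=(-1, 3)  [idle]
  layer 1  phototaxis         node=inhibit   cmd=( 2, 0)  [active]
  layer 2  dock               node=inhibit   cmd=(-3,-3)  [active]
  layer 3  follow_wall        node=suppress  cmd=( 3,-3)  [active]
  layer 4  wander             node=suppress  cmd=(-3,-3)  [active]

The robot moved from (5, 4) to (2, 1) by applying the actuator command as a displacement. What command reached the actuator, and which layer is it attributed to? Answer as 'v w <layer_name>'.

displacement = (2, 1) − (5, 4) = (-3, -3)
[0] track_target off; wire := none
[1] phototaxis on (inhibit); wire := none
[2] dock on (inhibit); wire := none
[3] follow_wall on (suppress); wire := (3, -3)
[4] wander on (suppress); wire := (-3, -3)
output (-3, -3) — from layer 4 (wander)

-3 -3 wander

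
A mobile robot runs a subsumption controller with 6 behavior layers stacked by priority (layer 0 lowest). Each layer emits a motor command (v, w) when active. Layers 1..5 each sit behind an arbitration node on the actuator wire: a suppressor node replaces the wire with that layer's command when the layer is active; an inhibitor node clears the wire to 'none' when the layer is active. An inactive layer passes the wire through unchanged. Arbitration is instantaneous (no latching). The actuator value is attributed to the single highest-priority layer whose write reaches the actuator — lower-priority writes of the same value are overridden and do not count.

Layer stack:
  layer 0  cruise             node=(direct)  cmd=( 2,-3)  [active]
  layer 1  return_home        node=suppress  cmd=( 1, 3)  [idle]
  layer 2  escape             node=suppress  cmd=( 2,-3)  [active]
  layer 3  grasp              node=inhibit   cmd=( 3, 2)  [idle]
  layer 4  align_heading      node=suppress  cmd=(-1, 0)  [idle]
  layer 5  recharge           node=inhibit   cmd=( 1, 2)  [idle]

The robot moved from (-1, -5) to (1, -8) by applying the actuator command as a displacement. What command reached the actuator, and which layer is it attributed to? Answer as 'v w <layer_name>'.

2 -3 escape

displacement = (1, -8) − (-1, -5) = (2, -3)
layer 0 (cruise) active — direct: (2, -3)
layer 1 (return_home) idle — unchanged: (2, -3)
layer 2 (escape) active — suppresses: (2, -3)
layer 3 (grasp) idle — unchanged: (2, -3)
layer 4 (align_heading) idle — unchanged: (2, -3)
layer 5 (recharge) idle — unchanged: (2, -3)
→ actuator (2, -3) — from layer 2 (escape)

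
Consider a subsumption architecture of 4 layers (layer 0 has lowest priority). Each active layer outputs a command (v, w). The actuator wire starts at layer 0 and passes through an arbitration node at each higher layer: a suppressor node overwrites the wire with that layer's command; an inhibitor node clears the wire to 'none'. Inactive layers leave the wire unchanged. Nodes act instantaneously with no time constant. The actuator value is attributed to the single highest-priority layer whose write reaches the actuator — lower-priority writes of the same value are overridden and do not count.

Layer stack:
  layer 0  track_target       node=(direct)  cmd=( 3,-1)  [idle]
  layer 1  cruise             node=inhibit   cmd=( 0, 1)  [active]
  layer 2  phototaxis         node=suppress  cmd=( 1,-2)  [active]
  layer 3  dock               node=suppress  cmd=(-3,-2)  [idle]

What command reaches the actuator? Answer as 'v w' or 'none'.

1 -2

L0 track_target: idle → wire = none
L1 cruise: active, inhibitor → wire = none
L2 phototaxis: active, suppressor → wire = (1, -2)
L3 dock: idle → wire stays (1, -2)
actuator = (1, -2)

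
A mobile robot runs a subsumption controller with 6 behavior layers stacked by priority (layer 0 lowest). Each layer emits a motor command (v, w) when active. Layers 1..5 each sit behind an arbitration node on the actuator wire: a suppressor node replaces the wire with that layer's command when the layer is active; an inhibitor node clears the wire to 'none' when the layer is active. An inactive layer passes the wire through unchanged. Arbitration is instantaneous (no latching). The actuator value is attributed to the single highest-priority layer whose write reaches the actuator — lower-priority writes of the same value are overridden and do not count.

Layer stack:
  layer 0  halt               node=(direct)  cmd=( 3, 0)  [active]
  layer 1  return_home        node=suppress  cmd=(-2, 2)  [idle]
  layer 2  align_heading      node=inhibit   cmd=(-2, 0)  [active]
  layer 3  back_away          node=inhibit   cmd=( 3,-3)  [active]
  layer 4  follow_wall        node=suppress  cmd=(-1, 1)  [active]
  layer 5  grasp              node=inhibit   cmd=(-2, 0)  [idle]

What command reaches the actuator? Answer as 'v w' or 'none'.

-1 1

layer 0 (halt) active — direct: (3, 0)
layer 1 (return_home) idle — unchanged: (3, 0)
layer 2 (align_heading) active — inhibits: none
layer 3 (back_away) active — inhibits: none
layer 4 (follow_wall) active — suppresses: (-1, 1)
layer 5 (grasp) idle — unchanged: (-1, 1)
→ actuator (-1, 1)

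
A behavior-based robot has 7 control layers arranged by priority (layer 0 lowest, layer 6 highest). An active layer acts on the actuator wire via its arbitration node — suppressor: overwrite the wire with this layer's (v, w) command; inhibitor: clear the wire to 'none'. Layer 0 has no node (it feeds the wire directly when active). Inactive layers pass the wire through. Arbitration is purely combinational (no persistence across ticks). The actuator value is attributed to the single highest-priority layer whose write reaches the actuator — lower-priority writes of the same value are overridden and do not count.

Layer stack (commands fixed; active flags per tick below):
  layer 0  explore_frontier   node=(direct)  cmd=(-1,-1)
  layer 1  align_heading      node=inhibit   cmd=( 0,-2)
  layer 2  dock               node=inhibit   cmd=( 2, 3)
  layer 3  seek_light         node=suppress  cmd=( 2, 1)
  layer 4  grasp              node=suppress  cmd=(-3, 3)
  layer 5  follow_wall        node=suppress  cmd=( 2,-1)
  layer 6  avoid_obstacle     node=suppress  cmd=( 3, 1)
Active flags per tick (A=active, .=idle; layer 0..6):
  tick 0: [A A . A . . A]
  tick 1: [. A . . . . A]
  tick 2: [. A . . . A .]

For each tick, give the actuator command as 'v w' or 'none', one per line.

3 1
3 1
2 -1

tick 0:
  L0 explore_frontier: active, feeds wire = (-1, -1)
  L1 align_heading: active, inhibitor → wire = none
  L2 dock: idle → wire stays none
  L3 seek_light: active, suppressor → wire = (2, 1)
  L4 grasp: idle → wire stays (2, 1)
  L5 follow_wall: idle → wire stays (2, 1)
  L6 avoid_obstacle: active, suppressor → wire = (3, 1)
  actuator = (3, 1)
tick 1:
  L0 explore_frontier: idle → wire = none
  L1 align_heading: active, inhibitor → wire = none
  L2 dock: idle → wire stays none
  L3 seek_light: idle → wire stays none
  L4 grasp: idle → wire stays none
  L5 follow_wall: idle → wire stays none
  L6 avoid_obstacle: active, suppressor → wire = (3, 1)
  actuator = (3, 1)
tick 2:
  L0 explore_frontier: idle → wire = none
  L1 align_heading: active, inhibitor → wire = none
  L2 dock: idle → wire stays none
  L3 seek_light: idle → wire stays none
  L4 grasp: idle → wire stays none
  L5 follow_wall: active, suppressor → wire = (2, -1)
  L6 avoid_obstacle: idle → wire stays (2, -1)
  actuator = (2, -1)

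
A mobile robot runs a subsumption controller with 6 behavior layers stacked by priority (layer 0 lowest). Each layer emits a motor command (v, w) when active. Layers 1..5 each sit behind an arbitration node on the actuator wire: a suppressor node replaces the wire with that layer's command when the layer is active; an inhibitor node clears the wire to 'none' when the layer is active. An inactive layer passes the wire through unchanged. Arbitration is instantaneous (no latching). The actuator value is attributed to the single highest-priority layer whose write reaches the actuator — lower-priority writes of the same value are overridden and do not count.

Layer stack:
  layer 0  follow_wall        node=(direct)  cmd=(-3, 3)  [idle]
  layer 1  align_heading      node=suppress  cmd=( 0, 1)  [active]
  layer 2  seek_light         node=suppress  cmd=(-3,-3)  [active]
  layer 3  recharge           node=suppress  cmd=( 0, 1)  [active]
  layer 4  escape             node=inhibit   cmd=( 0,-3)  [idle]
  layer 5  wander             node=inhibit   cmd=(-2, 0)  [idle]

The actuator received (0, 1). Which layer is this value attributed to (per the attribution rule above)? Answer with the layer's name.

recharge

layer 0 (follow_wall) idle — none
layer 1 (align_heading) active — suppresses: (0, 1)
layer 2 (seek_light) active — suppresses: (-3, -3)
layer 3 (recharge) active — suppresses: (0, 1)
layer 4 (escape) idle — unchanged: (0, 1)
layer 5 (wander) idle — unchanged: (0, 1)
→ actuator (0, 1)
last writer: layer 3 = recharge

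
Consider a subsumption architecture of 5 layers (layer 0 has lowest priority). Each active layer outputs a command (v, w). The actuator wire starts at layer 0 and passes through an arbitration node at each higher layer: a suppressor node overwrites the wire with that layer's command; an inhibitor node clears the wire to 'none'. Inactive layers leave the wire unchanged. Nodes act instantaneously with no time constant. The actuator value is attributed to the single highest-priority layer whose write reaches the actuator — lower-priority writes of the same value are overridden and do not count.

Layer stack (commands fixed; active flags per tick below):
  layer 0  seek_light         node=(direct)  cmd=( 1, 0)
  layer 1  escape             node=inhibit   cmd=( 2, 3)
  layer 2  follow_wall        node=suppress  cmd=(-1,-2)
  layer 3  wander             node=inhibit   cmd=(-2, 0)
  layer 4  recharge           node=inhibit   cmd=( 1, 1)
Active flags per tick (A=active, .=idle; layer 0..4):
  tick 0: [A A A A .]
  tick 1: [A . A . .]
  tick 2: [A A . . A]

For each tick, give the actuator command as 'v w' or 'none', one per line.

none
-1 -2
none

tick 0:
  layer 0 (seek_light) active — direct: (1, 0)
  layer 1 (escape) active — inhibits: none
  layer 2 (follow_wall) active — suppresses: (-1, -2)
  layer 3 (wander) active — inhibits: none
  layer 4 (recharge) idle — unchanged: none
  → actuator none
tick 1:
  layer 0 (seek_light) active — direct: (1, 0)
  layer 1 (escape) idle — unchanged: (1, 0)
  layer 2 (follow_wall) active — suppresses: (-1, -2)
  layer 3 (wander) idle — unchanged: (-1, -2)
  layer 4 (recharge) idle — unchanged: (-1, -2)
  → actuator (-1, -2)
tick 2:
  layer 0 (seek_light) active — direct: (1, 0)
  layer 1 (escape) active — inhibits: none
  layer 2 (follow_wall) idle — unchanged: none
  layer 3 (wander) idle — unchanged: none
  layer 4 (recharge) active — inhibits: none
  → actuator none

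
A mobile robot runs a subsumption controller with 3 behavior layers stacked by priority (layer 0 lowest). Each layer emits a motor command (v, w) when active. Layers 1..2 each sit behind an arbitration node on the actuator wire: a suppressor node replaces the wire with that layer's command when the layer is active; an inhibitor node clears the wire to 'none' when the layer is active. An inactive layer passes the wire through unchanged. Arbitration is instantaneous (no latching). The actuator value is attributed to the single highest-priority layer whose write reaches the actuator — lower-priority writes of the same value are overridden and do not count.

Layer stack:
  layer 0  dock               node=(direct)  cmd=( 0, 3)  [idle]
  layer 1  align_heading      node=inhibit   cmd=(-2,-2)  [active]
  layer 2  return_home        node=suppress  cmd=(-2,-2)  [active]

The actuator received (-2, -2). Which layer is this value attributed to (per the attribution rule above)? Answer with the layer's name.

[0] dock off; wire := none
[1] align_heading on (inhibit); wire := none
[2] return_home on (suppress); wire := (-2, -2)
output (-2, -2)
last writer: layer 2 = return_home

return_home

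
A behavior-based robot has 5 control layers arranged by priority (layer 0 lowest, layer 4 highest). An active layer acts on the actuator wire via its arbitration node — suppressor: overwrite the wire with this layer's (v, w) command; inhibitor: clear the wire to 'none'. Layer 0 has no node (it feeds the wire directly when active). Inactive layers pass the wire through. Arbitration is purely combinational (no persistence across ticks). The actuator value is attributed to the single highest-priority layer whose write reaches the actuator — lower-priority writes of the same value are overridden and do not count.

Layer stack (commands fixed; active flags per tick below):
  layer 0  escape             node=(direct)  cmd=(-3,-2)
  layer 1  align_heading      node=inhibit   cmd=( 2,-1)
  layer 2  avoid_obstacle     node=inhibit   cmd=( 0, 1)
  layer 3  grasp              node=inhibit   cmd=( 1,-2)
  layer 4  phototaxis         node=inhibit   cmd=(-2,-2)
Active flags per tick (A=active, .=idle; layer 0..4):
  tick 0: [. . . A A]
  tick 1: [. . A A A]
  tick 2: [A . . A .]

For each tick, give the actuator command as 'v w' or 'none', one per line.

tick 0:
  L0 escape: idle → wire = none
  L1 align_heading: idle → wire stays none
  L2 avoid_obstacle: idle → wire stays none
  L3 grasp: active, inhibitor → wire = none
  L4 phototaxis: active, inhibitor → wire = none
  actuator = none
tick 1:
  L0 escape: idle → wire = none
  L1 align_heading: idle → wire stays none
  L2 avoid_obstacle: active, inhibitor → wire = none
  L3 grasp: active, inhibitor → wire = none
  L4 phototaxis: active, inhibitor → wire = none
  actuator = none
tick 2:
  L0 escape: active, feeds wire = (-3, -2)
  L1 align_heading: idle → wire stays (-3, -2)
  L2 avoid_obstacle: idle → wire stays (-3, -2)
  L3 grasp: active, inhibitor → wire = none
  L4 phototaxis: idle → wire stays none
  actuator = none

none
none
none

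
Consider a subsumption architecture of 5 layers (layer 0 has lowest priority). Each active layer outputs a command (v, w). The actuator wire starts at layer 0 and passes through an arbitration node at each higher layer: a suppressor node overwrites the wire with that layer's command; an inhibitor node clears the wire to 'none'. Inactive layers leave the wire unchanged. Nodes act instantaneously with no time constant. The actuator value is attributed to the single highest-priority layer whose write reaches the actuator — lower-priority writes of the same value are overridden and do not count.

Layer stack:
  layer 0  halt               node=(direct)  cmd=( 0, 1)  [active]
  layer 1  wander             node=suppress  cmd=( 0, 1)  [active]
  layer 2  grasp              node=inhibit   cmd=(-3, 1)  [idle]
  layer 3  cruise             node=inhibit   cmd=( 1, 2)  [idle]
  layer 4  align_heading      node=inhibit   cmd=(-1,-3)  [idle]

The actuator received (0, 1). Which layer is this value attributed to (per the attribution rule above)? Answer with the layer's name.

wander

[0] halt on; wire := (0, 1)
[1] wander on (suppress); wire := (0, 1)
[2] grasp off; pass (0, 1)
[3] cruise off; pass (0, 1)
[4] align_heading off; pass (0, 1)
output (0, 1)
last writer: layer 1 = wander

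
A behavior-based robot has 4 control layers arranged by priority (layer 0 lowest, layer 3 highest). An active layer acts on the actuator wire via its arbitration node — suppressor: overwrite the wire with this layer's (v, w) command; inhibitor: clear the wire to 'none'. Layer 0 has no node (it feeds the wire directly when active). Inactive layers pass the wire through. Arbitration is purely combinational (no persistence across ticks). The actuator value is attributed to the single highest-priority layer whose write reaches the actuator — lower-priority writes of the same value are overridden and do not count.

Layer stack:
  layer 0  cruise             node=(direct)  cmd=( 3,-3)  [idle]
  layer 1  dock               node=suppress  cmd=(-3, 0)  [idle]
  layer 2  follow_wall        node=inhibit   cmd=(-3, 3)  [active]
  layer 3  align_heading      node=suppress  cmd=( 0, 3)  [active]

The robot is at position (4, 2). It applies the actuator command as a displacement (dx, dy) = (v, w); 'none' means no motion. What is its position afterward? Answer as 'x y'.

layer 0 (cruise) idle — none
layer 1 (dock) idle — unchanged: none
layer 2 (follow_wall) active — inhibits: none
layer 3 (align_heading) active — suppresses: (0, 3)
→ actuator (0, 3)
position: (4, 2) + (0, 3) = (4, 5)

4 5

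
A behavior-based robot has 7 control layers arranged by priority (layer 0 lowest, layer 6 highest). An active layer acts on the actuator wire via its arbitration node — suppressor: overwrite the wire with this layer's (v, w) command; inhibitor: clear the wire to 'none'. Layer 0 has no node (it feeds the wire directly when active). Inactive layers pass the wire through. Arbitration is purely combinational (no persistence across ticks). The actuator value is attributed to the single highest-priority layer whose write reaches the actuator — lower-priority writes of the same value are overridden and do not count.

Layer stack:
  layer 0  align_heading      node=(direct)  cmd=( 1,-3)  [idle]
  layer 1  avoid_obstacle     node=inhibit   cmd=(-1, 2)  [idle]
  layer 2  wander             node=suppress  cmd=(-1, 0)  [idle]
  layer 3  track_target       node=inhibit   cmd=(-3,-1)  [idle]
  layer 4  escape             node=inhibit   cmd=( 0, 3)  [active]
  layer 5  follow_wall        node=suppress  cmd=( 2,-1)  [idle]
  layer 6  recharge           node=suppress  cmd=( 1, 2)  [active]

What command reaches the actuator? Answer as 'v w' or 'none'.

1 2

L0 align_heading: idle → wire = none
L1 avoid_obstacle: idle → wire stays none
L2 wander: idle → wire stays none
L3 track_target: idle → wire stays none
L4 escape: active, inhibitor → wire = none
L5 follow_wall: idle → wire stays none
L6 recharge: active, suppressor → wire = (1, 2)
actuator = (1, 2)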